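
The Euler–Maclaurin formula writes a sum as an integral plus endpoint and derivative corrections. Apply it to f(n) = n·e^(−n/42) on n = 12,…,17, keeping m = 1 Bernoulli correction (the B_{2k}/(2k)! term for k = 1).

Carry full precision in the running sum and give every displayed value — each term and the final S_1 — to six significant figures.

The integral term ∫_12^17 x·e^(−x/42) dx = 51.1884.
Endpoint term: (f(12) + f(17))/2 = (9.01773 + 11.3413)/2 = 10.1795.
Running total after boundary: 61.3679.
Correction k=1: B_{2}/2! · (f^{(1)}(17) − f^{(1)}(12)) = 1/12 · (0.397105 − 0.536769) = -0.0116387.

S_1 ≈ 61.3563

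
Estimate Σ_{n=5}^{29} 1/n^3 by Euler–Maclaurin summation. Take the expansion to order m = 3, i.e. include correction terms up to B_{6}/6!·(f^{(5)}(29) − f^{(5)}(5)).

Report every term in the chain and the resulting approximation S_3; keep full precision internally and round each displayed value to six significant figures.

S_3 ≈ 0.0238205

The integral term ∫_5^29 1/x^3 dx = 0.0194055.
½[f(5) + f(29)] = ½[0.00800000 + 4.10021e-05] = 0.00402050.
Running total after boundary: 0.0234260.
Correction k=1: B_{2}/2! · (f^{(1)}(29) − f^{(1)}(5)) = 1/12 · (-4.24160e-06 − (-0.00480000)) = 0.000399647.
Partial sum through k=1: 0.0238256.
Correction k=2: B_{4}/4! · (f^{(3)}(29) − f^{(3)}(5)) = −1/720 · (-1.00870e-07 − (-0.00384000)) = -5.33319e-06.
Partial sum through k=2: 0.0238203.
Correction k=3: B_{6}/6! · (f^{(5)}(29) − f^{(5)}(5)) = 1/30240 · (-5.03752e-09 − (-0.00645120)) = 2.13333e-07.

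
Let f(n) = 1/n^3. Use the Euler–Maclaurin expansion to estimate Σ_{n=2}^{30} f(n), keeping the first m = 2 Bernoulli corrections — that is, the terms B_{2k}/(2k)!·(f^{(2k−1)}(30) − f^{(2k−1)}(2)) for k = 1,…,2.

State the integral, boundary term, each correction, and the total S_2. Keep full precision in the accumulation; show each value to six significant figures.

S_2 ≈ 0.201286

∫_2^30 1/x^3 dx evaluates to 0.124444.
Endpoint term: (f(2) + f(30))/2 = (0.125000 + 3.70370e-05)/2 = 0.0625185.
So far: 0.186963.
Order-1 term: 1/12 · (-3.70370e-06 − (-0.187500)) = 0.0156247.
Partial sum through k=1: 0.202588.
Order-2 term: −1/720 · (-8.23045e-08 − (-0.937500)) = -0.00130208.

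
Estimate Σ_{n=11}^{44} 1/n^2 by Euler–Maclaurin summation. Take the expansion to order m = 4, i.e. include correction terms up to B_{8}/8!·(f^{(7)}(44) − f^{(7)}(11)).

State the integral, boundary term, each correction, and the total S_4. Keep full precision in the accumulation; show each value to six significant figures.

S_4 ≈ 0.0726954

Integral: ∫_11^44 1/x^2 dx = 0.0681818.
Endpoint term: (f(11) + f(44))/2 = (0.00826446 + 0.000516529)/2 = 0.00439050.
So far: 0.0725723.
Order-1 term: 1/12 · (-2.34786e-05 − (-0.00150263)) = 0.000123263.
Partial sum through k=1: 0.0726956.
Order-2 term: −1/720 · (-1.45528e-07 − (-0.000149021)) = -2.06772e-07.
Partial sum through k=2: 0.0726954.
Order-3 term: 1/30240 · (-2.25509e-09 − (-3.69474e-05)) = 1.22173e-09.
Partial sum through k=3: 0.0726954.
Order-4 term: −1/1209600 · (-6.52299e-11 − (-1.70996e-05)) = -1.41365e-11.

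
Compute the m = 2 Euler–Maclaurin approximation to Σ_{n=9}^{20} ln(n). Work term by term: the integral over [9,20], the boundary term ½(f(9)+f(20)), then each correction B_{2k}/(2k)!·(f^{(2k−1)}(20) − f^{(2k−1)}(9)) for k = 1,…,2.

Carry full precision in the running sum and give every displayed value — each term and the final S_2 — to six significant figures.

∫_9^20 ln(x) dx evaluates to 29.1396.
Endpoint term: (f(9) + f(20))/2 = (2.19722 + 2.99573)/2 = 2.59648.
Integral + boundary = 31.7361.
k=1: B_{2}/(2)! × [f^{(1)}(20) − f^{(1)}(9)] = 1/12 × (0.0500000 − 0.111111) = -0.00509259.
Running total after k=1: 31.7310.
k=2: B_{4}/(4)! × [f^{(3)}(20) − f^{(3)}(9)] = −1/720 × (0.000250000 − 0.00274348) = 3.46317e-06.

S_2 ≈ 31.7310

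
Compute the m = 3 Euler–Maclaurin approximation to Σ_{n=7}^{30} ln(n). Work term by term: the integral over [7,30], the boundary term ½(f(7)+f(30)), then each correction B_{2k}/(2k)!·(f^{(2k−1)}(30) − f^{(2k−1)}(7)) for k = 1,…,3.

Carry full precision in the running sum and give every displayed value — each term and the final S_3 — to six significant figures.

S_3 ≈ 68.0790

Integral: ∫_7^30 ln(x) dx = 65.4146.
½[f(7) + f(30)] = ½[1.94591 + 3.40120] = 2.67355.
Integral + boundary = 68.0881.
Correction k=1: B_{2}/2! · (f^{(1)}(30) − f^{(1)}(7)) = 1/12 · (0.0333333 − 0.142857) = -0.00912698.
Running total after k=1: 68.0790.
Correction k=2: B_{4}/4! · (f^{(3)}(30) − f^{(3)}(7)) = −1/720 · (7.40741e-05 − 0.00583090) = 7.99560e-06.
Running total after k=2: 68.0790.
Correction k=3: B_{6}/6! · (f^{(5)}(30) − f^{(5)}(7)) = 1/30240 · (9.87654e-07 − 0.00142798) = -4.71888e-08.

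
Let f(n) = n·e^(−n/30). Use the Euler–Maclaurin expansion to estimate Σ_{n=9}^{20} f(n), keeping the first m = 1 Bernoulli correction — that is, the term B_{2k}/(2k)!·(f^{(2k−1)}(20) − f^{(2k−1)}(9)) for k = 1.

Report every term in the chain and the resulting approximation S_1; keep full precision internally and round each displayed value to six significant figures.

The integral term ∫_9^20 x·e^(−x/30) dx = 96.6316.
Endpoint term: (f(9) + f(20))/2 = (6.66736 + 10.2683)/2 = 8.46785.
Integral + boundary = 105.099.
Order-1 term: 1/12 · (0.171139 − 0.518573) = -0.0289528.

S_1 ≈ 105.071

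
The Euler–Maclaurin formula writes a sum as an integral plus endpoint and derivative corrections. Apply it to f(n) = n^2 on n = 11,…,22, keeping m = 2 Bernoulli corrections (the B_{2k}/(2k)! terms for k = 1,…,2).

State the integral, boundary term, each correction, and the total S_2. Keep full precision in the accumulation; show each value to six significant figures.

S_2 ≈ 3410.00

Integral: ∫_11^22 x^2 dx = 3105.67.
½[f(11) + f(22)] = ½[121.000 + 484.000] = 302.500.
Running total after boundary: 3408.17.
k=1: B_{2}/(2)! × [f^{(1)}(22) − f^{(1)}(11)] = 1/12 × (44.0000 − 22.0000) = 1.83333.
Running total after k=1: 3410.00.
k=2: B_{4}/(4)! × [f^{(3)}(22) − f^{(3)}(11)] = −1/720 × (0.00000 − 0.00000) = 0.00000.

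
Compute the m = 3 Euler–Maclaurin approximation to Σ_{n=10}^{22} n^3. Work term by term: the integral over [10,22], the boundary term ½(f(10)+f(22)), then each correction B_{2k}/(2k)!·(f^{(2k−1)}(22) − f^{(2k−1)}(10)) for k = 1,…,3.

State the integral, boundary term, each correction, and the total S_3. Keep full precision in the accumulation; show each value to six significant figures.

S_3 ≈ 61984.0

∫_10^22 x^3 dx evaluates to 56064.0.
Boundary: ½(f(10) + f(22)) = ½(1000.00 + 10648.0) = 5824.00.
Integral + boundary = 61888.0.
k=1: B_{2}/(2)! × [f^{(1)}(22) − f^{(1)}(10)] = 1/12 × (1452.00 − 300.000) = 96.0000.
After k=1: 61984.0.
k=2: B_{4}/(4)! × [f^{(3)}(22) − f^{(3)}(10)] = −1/720 × (6.00000 − 6.00000) = 0.00000.
After k=2: 61984.0.
k=3: B_{6}/(6)! × [f^{(5)}(22) − f^{(5)}(10)] = 1/30240 × (0.00000 − 0.00000) = 0.00000.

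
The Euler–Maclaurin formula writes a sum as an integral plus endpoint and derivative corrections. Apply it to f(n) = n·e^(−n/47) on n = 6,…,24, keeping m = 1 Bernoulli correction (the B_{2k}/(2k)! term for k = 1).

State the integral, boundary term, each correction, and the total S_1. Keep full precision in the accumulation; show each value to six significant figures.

∫_6^24 x·e^(−x/47) dx evaluates to 189.886.
Boundary: ½(f(6) + f(24)) = ½(5.28092 + 14.4027) = 9.84181.
Integral + boundary = 199.728.
Order-1 term: 1/12 · (0.293672 − 0.767793) = -0.0395101.

S_1 ≈ 199.688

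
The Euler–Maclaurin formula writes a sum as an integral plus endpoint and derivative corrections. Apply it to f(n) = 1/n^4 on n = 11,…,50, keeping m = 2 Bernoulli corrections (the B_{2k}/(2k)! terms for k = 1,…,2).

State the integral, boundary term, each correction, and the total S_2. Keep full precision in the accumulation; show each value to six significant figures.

Integral: ∫_11^50 1/x^4 dx = 0.000247772.
Endpoint term: (f(11) + f(50))/2 = (6.83013e-05 + 1.60000e-07)/2 = 3.42307e-05.
Running total after boundary: 0.000282002.
Correction k=1: B_{2}/2! · (f^{(1)}(50) − f^{(1)}(11)) = 1/12 · (-1.28000e-08 − (-2.48369e-05)) = 2.06867e-06.
Running total after k=1: 0.000284071.
Correction k=2: B_{4}/4! · (f^{(3)}(50) − f^{(3)}(11)) = −1/720 · (-1.53600e-10 − (-6.15790e-06)) = -8.55242e-09.

S_2 ≈ 0.000284062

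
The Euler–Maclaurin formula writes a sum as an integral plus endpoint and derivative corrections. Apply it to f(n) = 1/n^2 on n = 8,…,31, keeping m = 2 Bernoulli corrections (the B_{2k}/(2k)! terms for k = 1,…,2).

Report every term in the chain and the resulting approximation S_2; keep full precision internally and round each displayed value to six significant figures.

S_2 ≈ 0.101394

The integral term ∫_8^31 1/x^2 dx = 0.0927419.
Endpoint term: (f(8) + f(31))/2 = (0.0156250 + 0.00104058)/2 = 0.00833279.
Running total after boundary: 0.101075.
Order-1 term: 1/12 · (-6.71344e-05 − (-0.00390625)) = 0.000319926.
Running total after k=1: 0.101395.
Order-2 term: −1/720 · (-8.38306e-07 − (-0.000732422)) = -1.01609e-06.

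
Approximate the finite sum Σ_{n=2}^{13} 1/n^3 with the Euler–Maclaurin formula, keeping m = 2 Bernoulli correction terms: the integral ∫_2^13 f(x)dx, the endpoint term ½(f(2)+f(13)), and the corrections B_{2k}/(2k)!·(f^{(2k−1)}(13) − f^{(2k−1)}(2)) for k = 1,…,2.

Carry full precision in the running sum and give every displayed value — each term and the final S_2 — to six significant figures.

The integral term ∫_2^13 1/x^3 dx = 0.122041.
Boundary: ½(f(2) + f(13)) = ½(0.125000 + 0.000455166) = 0.0627276.
Running total after boundary: 0.184769.
Order-1 term: 1/12 · (-0.000105038 − (-0.187500)) = 0.0156162.
Running total after k=1: 0.200385.
Order-2 term: −1/720 · (-1.24306e-05 − (-0.937500)) = -0.00130207.

S_2 ≈ 0.199083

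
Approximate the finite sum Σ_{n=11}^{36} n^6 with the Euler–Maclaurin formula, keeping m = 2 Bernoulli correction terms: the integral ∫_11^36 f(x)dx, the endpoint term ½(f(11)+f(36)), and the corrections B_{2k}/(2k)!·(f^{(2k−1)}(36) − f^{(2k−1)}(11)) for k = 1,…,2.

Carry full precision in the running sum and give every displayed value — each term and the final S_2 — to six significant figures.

S_2 ≈ 1.23115e+10

Integral: ∫_11^36 x^6 dx = 1.11921e+10.
Boundary: ½(f(11) + f(36)) = ½(1.77156e+06 + 2.17678e+09) = 1.08928e+09.
So far: 1.22814e+10.
k=1: B_{2}/(2)! × [f^{(1)}(36) − f^{(1)}(11)] = 1/12 × (3.62797e+08 − 966306) = 3.01526e+07.
After k=1: 1.23115e+10.
k=2: B_{4}/(4)! × [f^{(3)}(36) − f^{(3)}(11)] = −1/720 × (5.59872e+06 − 159720) = -7554.17.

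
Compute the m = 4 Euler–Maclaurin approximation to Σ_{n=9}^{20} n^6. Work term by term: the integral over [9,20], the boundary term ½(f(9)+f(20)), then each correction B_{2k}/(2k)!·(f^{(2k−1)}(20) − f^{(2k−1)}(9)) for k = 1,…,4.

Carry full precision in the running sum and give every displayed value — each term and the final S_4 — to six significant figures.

S_4 ≈ 2.16009e+08

Integral: ∫_9^20 x^6 dx = 1.82174e+08.
Boundary: ½(f(9) + f(20)) = ½(531441 + 6.40000e+07) = 3.22657e+07.
Integral + boundary = 2.14440e+08.
k=1: B_{2}/(2)! × [f^{(1)}(20) − f^{(1)}(9)] = 1/12 × (1.92000e+07 − 354294) = 1.57048e+06.
After k=1: 2.16010e+08.
k=2: B_{4}/(4)! × [f^{(3)}(20) − f^{(3)}(9)] = −1/720 × (960000 − 87480.0) = -1211.83.
After k=2: 2.16009e+08.
k=3: B_{6}/(6)! × [f^{(5)}(20) − f^{(5)}(9)] = 1/30240 × (14400.0 − 6480.00) = 0.261905.
After k=3: 2.16009e+08.
k=4: B_{8}/(8)! × [f^{(7)}(20) − f^{(7)}(9)] = −1/1209600 × (0.00000 − 0.00000) = 0.00000.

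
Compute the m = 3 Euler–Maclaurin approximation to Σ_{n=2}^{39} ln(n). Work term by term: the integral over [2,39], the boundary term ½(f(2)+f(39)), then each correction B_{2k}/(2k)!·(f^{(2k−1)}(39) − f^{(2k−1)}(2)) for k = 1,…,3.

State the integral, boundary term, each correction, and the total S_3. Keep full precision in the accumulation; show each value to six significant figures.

S_3 ≈ 106.632

Integral: ∫_2^39 ln(x) dx = 104.493.
Endpoint term: (f(2) + f(39))/2 = (0.693147 + 3.66356)/2 = 2.17835.
So far: 106.671.
Correction k=1: B_{2}/2! · (f^{(1)}(39) − f^{(1)}(2)) = 1/12 · (0.0256410 − 0.500000) = -0.0395299.
Partial sum through k=1: 106.631.
Correction k=2: B_{4}/4! · (f^{(3)}(39) − f^{(3)}(2)) = −1/720 · (3.37160e-05 − 0.250000) = 0.000347175.
Partial sum through k=2: 106.632.
Correction k=3: B_{6}/6! · (f^{(5)}(39) − f^{(5)}(2)) = 1/30240 · (2.66004e-07 − 0.750000) = -2.48016e-05.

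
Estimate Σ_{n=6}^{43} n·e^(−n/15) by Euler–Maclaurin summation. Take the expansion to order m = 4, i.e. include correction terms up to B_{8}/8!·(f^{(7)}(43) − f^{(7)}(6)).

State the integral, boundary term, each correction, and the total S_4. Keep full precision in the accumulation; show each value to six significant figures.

The integral term ∫_6^43 x·e^(−x/15) dx = 161.658.
Boundary: ½(f(6) + f(43)) = ½(4.02192 + 2.44619) = 3.23406.
Running total after boundary: 164.892.
k=1: B_{2}/(2)! × [f^{(1)}(43) − f^{(1)}(6)] = 1/12 × (-0.106191 − 0.402192) = -0.0423653.
Running total after k=1: 164.850.
k=2: B_{4}/(4)! × [f^{(3)}(43) − f^{(3)}(6)] = −1/720 × (3.37115e-05 − 0.00774592) = 1.07114e-05.
Running total after k=2: 164.850.
k=3: B_{6}/(6)! × [f^{(5)}(43) − f^{(5)}(6)] = 1/30240 × (2.39727e-06 − 6.09081e-05) = -1.93488e-09.
Running total after k=3: 164.850.
k=4: B_{8}/(8)! × [f^{(7)}(43) − f^{(7)}(6)] = −1/1209600 × (2.06431e-08 − 3.88399e-07) = 3.04031e-13.

S_4 ≈ 164.850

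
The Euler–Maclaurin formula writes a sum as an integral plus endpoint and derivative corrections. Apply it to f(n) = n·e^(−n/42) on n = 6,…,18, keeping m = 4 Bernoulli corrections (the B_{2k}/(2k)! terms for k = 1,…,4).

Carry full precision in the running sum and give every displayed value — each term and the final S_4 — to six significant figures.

S_4 ≈ 114.432

Integral: ∫_6^18 x·e^(−x/42) dx = 105.999.
Endpoint term: (f(6) + f(18))/2 = (5.20127 + 11.7259)/2 = 8.46359.
So far: 114.463.
k=1: B_{2}/(2)! × [f^{(1)}(18) − f^{(1)}(6)] = 1/12 × (0.372251 − 0.743038) = -0.0308989.
Partial sum through k=1: 114.432.
k=2: B_{4}/(4)! × [f^{(3)}(18) − f^{(3)}(6)] = −1/720 × (0.000949620 − 0.00140408) = 6.31193e-07.
Partial sum through k=2: 114.432.
k=3: B_{6}/(6)! × [f^{(5)}(18) − f^{(5)}(6)] = 1/30240 × (9.57037e-07 − 1.35314e-06) = -1.30985e-11.
Partial sum through k=3: 114.432.
k=4: B_{8}/(8)! × [f^{(7)}(18) − f^{(7)}(6)] = −1/1209600 × (7.79898e-10 − 1.08294e-09) = 2.50533e-16.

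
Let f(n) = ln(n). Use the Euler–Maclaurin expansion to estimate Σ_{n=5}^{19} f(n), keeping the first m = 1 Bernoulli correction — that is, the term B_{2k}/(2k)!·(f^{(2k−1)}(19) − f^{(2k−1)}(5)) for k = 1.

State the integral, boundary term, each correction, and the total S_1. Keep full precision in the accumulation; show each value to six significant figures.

Integral: ∫_5^19 ln(x) dx = 33.8972.
½[f(5) + f(19)] = ½[1.60944 + 2.94444] = 2.27694.
So far: 36.1741.
k=1: B_{2}/(2)! × [f^{(1)}(19) − f^{(1)}(5)] = 1/12 × (0.0526316 − 0.200000) = -0.0122807.

S_1 ≈ 36.1618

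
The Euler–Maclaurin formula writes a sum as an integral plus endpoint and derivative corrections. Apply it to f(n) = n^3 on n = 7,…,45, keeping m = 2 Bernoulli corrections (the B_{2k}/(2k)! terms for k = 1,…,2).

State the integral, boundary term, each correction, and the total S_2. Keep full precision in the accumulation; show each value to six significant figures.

∫_7^45 x^3 dx evaluates to 1.02456e+06.
Endpoint term: (f(7) + f(45))/2 = (343.000 + 91125.0)/2 = 45734.0.
Running total after boundary: 1.07029e+06.
k=1: B_{2}/(2)! × [f^{(1)}(45) − f^{(1)}(7)] = 1/12 × (6075.00 − 147.000) = 494.000.
Partial sum through k=1: 1.07078e+06.
k=2: B_{4}/(4)! × [f^{(3)}(45) − f^{(3)}(7)] = −1/720 × (6.00000 − 6.00000) = 0.00000.

S_2 ≈ 1.07078e+06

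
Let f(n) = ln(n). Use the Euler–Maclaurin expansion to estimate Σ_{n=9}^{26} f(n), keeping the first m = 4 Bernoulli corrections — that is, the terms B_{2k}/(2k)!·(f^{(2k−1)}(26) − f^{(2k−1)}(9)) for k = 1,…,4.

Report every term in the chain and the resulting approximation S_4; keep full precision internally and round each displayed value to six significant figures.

Integral: ∫_9^26 ln(x) dx = 47.9355.
½[f(9) + f(26)] = ½[2.19722 + 3.25810] = 2.72766.
Integral + boundary = 50.6631.
k=1: B_{2}/(2)! × [f^{(1)}(26) − f^{(1)}(9)] = 1/12 × (0.0384615 − 0.111111) = -0.00605413.
Running total after k=1: 50.6571.
k=2: B_{4}/(4)! × [f^{(3)}(26) − f^{(3)}(9)] = −1/720 × (0.000113792 − 0.00274348) = 3.65235e-06.
Running total after k=2: 50.6571.
k=3: B_{6}/(6)! × [f^{(5)}(26) − f^{(5)}(9)] = 1/30240 × (2.01997e-06 − 0.000406442) = -1.33737e-08.
Running total after k=3: 50.6571.
k=4: B_{8}/(8)! × [f^{(7)}(26) − f^{(7)}(9)] = −1/1209600 × (8.96436e-08 − 0.000150534) = 1.24375e-10.

S_4 ≈ 50.6571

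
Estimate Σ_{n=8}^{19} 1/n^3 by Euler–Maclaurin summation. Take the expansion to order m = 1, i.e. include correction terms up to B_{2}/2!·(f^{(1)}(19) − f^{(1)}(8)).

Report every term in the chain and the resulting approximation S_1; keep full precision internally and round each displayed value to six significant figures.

∫_8^19 1/x^3 dx evaluates to 0.00642746.
Endpoint term: (f(8) + f(19))/2 = (0.00195312 + 0.000145794)/2 = 0.00104946.
So far: 0.00747692.
k=1: B_{2}/(2)! × [f^{(1)}(19) − f^{(1)}(8)] = 1/12 × (-2.30201e-05 − (-0.000732422)) = 5.91168e-05.

S_1 ≈ 0.00753603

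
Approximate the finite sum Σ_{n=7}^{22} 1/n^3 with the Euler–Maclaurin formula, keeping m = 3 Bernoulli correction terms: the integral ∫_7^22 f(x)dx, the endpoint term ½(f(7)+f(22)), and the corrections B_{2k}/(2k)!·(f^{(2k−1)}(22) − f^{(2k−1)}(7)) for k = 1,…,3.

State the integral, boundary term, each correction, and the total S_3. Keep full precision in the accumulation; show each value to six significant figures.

S_3 ≈ 0.0107781

The integral term ∫_7^22 1/x^3 dx = 0.00917102.
½[f(7) + f(22)] = ½[0.00291545 + 9.39144e-05] = 0.00150468.
So far: 0.0106757.
Order-1 term: 1/12 · (-1.28065e-05 − (-0.00124948)) = 0.000103056.
Partial sum through k=1: 0.0107788.
Order-2 term: −1/720 · (-5.29194e-07 − (-0.000509992)) = -7.07587e-07.
Partial sum through k=2: 0.0107781.
Order-3 term: 1/30240 · (-4.59218e-08 − (-0.000437136)) = 1.44540e-08.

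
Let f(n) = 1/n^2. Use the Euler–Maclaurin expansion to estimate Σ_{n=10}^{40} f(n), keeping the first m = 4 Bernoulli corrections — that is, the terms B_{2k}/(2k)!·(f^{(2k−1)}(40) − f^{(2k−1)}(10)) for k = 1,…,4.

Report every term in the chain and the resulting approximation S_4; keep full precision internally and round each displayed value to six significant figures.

The integral term ∫_10^40 1/x^2 dx = 0.0750000.
Boundary: ½(f(10) + f(40)) = ½(0.0100000 + 0.000625000) = 0.00531250.
Integral + boundary = 0.0803125.
Correction k=1: B_{2}/2! · (f^{(1)}(40) − f^{(1)}(10)) = 1/12 · (-3.12500e-05 − (-0.00200000)) = 0.000164063.
Partial sum through k=1: 0.0804766.
Correction k=2: B_{4}/4! · (f^{(3)}(40) − f^{(3)}(10)) = −1/720 · (-2.34375e-07 − (-0.000240000)) = -3.33008e-07.
Partial sum through k=2: 0.0804762.
Correction k=3: B_{6}/6! · (f^{(5)}(40) − f^{(5)}(10)) = 1/30240 · (-4.39453e-09 − (-7.20000e-05)) = 2.38081e-09.
Partial sum through k=3: 0.0804762.
Correction k=4: B_{8}/8! · (f^{(7)}(40) − f^{(7)}(10)) = −1/1209600 · (-1.53809e-10 − (-4.03200e-05)) = -3.33332e-11.

S_4 ≈ 0.0804762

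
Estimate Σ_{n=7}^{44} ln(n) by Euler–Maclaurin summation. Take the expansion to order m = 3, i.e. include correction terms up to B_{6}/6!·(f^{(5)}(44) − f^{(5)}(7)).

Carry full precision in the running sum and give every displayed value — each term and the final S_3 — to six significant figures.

S_3 ≈ 118.738

Integral: ∫_7^44 ln(x) dx = 115.883.
Endpoint term: (f(7) + f(44))/2 = (1.94591 + 3.78419)/2 = 2.86505.
Integral + boundary = 118.748.
Order-1 term: 1/12 · (0.0227273 − 0.142857) = -0.0100108.
After k=1: 118.738.
Order-2 term: −1/720 · (2.34786e-05 − 0.00583090) = 8.06587e-06.
After k=2: 118.738.
Order-3 term: 1/30240 · (1.45528e-07 − 0.00142798) = -4.72166e-08.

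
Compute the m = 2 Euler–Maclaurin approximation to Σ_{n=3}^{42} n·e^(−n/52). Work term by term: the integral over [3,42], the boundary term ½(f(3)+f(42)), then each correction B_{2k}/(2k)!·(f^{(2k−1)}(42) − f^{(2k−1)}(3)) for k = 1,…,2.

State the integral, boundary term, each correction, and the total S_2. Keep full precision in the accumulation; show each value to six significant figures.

S_2 ≈ 530.892

∫_3^42 x·e^(−x/52) dx evaluates to 520.179.
½[f(3) + f(42)] = ½[2.83182 + 18.7272] = 10.7795.
Integral + boundary = 530.959.
Order-1 term: 1/12 · (0.0857473 − 0.889482) = -0.0669779.
Running total after k=1: 530.892.
Order-2 term: −1/720 · (0.000361508 − 0.00102713) = 9.24476e-07.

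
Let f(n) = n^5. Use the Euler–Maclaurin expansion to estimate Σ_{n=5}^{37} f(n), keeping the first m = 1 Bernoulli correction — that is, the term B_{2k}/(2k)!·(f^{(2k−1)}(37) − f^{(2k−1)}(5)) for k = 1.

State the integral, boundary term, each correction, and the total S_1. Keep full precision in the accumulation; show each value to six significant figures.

The integral term ∫_5^37 x^5 dx = 4.27618e+08.
Boundary: ½(f(5) + f(37)) = ½(3125.00 + 6.93440e+07) = 3.46735e+07.
So far: 4.62292e+08.
Correction k=1: B_{2}/2! · (f^{(1)}(37) − f^{(1)}(5)) = 1/12 · (9.37080e+06 − 3125.00) = 780640.

S_1 ≈ 4.63073e+08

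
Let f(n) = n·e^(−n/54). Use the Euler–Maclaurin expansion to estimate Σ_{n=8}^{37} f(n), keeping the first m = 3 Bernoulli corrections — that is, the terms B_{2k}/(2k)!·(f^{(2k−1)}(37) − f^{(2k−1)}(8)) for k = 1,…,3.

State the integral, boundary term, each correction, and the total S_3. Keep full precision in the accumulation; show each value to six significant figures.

S_3 ≈ 423.076

∫_8^37 x·e^(−x/54) dx evaluates to 410.351.
½[f(8) + f(37)] = ½[6.89843 + 18.6479] = 12.7732.
Running total after boundary: 423.124.
Correction k=1: B_{2}/2! · (f^{(1)}(37) − f^{(1)}(8)) = 1/12 · (0.158666 − 0.734555) = -0.0479908.
After k=1: 423.076.
Correction k=2: B_{4}/4! · (f^{(3)}(37) − f^{(3)}(8)) = −1/720 · (0.000400089 − 0.000843334) = 6.15618e-07.
After k=2: 423.076.
Correction k=3: B_{6}/6! · (f^{(5)}(37) − f^{(5)}(8)) = 1/30240 · (2.55750e-07 − 4.92031e-07) = -7.81354e-12.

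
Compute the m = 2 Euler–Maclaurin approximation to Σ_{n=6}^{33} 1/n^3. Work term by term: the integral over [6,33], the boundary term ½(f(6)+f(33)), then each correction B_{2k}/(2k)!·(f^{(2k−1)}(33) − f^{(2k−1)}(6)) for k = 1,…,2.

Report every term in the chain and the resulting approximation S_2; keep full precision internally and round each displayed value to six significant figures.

S_2 ≈ 0.0159494

The integral term ∫_6^33 1/x^3 dx = 0.0134298.
Boundary: ½(f(6) + f(33)) = ½(0.00462963 + 2.78265e-05) = 0.00232873.
Integral + boundary = 0.0157585.
k=1: B_{2}/(2)! × [f^{(1)}(33) − f^{(1)}(6)] = 1/12 × (-2.52968e-06 − (-0.00231481)) = 0.000192690.
Partial sum through k=1: 0.0159512.
k=2: B_{4}/(4)! × [f^{(3)}(33) − f^{(3)}(6)] = −1/720 × (-4.64588e-08 − (-0.00128601)) = -1.78606e-06.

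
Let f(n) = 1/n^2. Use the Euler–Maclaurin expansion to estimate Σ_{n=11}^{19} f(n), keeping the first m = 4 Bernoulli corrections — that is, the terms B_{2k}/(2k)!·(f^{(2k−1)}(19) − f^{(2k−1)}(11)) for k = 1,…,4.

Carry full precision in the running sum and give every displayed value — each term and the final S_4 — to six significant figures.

Integral: ∫_11^19 1/x^2 dx = 0.0382775.
Endpoint term: (f(11) + f(19))/2 = (0.00826446 + 0.00277008)/2 = 0.00551727.
Running total after boundary: 0.0437948.
Order-1 term: 1/12 · (-0.000291588 − (-0.00150263)) = 0.000100920.
Running total after k=1: 0.0438957.
Order-2 term: −1/720 · (-9.69267e-06 − (-0.000149021)) = -1.93512e-07.
Running total after k=2: 0.0438955.
Order-3 term: 1/30240 · (-8.05485e-07 − (-3.69474e-05)) = 1.19517e-09.
Running total after k=3: 0.0438955.
Order-4 term: −1/1209600 · (-1.24951e-07 − (-1.70996e-05)) = -1.40333e-11.

S_4 ≈ 0.0438955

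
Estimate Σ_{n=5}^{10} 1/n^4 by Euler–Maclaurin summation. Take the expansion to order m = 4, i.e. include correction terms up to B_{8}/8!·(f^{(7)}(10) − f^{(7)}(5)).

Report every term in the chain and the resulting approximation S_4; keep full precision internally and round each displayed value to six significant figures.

S_4 ≈ 0.00328465

The integral term ∫_5^10 1/x^4 dx = 0.00233333.
Endpoint term: (f(5) + f(10))/2 = (0.00160000 + 0.000100000)/2 = 0.000850000.
Running total after boundary: 0.00318333.
Order-1 term: 1/12 · (-4.00000e-05 − (-0.00128000)) = 0.000103333.
After k=1: 0.00328667.
Order-2 term: −1/720 · (-1.20000e-05 − (-0.00153600)) = -2.11667e-06.
After k=2: 0.00328455.
Order-3 term: 1/30240 · (-6.72000e-06 − (-0.00344064)) = 1.13556e-07.
After k=3: 0.00328466.
Order-4 term: −1/1209600 · (-6.04800e-06 − (-0.0123863)) = -1.02350e-08.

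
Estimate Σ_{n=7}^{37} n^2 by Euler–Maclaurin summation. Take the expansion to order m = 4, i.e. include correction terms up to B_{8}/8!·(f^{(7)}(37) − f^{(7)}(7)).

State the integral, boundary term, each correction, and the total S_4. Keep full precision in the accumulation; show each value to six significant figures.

∫_7^37 x^2 dx evaluates to 16770.0.
Endpoint term: (f(7) + f(37))/2 = (49.0000 + 1369.00)/2 = 709.000.
So far: 17479.0.
Correction k=1: B_{2}/2! · (f^{(1)}(37) − f^{(1)}(7)) = 1/12 · (74.0000 − 14.0000) = 5.00000.
Running total after k=1: 17484.0.
Correction k=2: B_{4}/4! · (f^{(3)}(37) − f^{(3)}(7)) = −1/720 · (0.00000 − 0.00000) = 0.00000.
Running total after k=2: 17484.0.
Correction k=3: B_{6}/6! · (f^{(5)}(37) − f^{(5)}(7)) = 1/30240 · (0.00000 − 0.00000) = 0.00000.
Running total after k=3: 17484.0.
Correction k=4: B_{8}/8! · (f^{(7)}(37) − f^{(7)}(7)) = −1/1209600 · (0.00000 − 0.00000) = 0.00000.

S_4 ≈ 17484.0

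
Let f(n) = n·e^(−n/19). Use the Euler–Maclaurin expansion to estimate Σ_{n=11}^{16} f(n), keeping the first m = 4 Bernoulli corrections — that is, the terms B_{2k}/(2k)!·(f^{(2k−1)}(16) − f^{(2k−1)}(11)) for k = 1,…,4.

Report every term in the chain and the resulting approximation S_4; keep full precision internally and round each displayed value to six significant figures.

Integral: ∫_11^16 x·e^(−x/19) dx = 32.9944.
½[f(11) + f(16)] = ½[6.16537 + 6.89284] = 6.52911.
Integral + boundary = 39.5236.
k=1: B_{2}/(2)! × [f^{(1)}(16) − f^{(1)}(11)] = 1/12 × (0.0680215 − 0.235995) = -0.0139978.
Partial sum through k=1: 39.5096.
k=2: B_{4}/(4)! × [f^{(3)}(16) − f^{(3)}(11)] = −1/720 × (0.00257514 − 0.00375892) = 1.64414e-06.
Partial sum through k=2: 39.5096.
k=3: B_{6}/(6)! × [f^{(5)}(16) − f^{(5)}(11)] = 1/30240 × (1.37448e-05 − 1.90142e-05) = -1.74253e-10.
Partial sum through k=3: 39.5096.
k=4: B_{8}/(8)! × [f^{(7)}(16) − f^{(7)}(11)] = −1/1209600 × (5.63883e-08 − 7.64982e-08) = 1.66252e-14.

S_4 ≈ 39.5096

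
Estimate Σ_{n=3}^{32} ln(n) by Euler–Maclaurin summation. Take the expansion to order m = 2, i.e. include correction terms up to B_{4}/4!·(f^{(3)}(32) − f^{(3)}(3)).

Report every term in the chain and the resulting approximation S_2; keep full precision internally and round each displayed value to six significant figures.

∫_3^32 ln(x) dx evaluates to 78.6077.
Endpoint term: (f(3) + f(32))/2 = (1.09861 + 3.46574)/2 = 2.28217.
So far: 80.8899.
k=1: B_{2}/(2)! × [f^{(1)}(32) − f^{(1)}(3)] = 1/12 × (0.0312500 − 0.333333) = -0.0251736.
Partial sum through k=1: 80.8647.
k=2: B_{4}/(4)! × [f^{(3)}(32) − f^{(3)}(3)] = −1/720 × (6.10352e-05 − 0.0740741) = 0.000102796.

S_2 ≈ 80.8648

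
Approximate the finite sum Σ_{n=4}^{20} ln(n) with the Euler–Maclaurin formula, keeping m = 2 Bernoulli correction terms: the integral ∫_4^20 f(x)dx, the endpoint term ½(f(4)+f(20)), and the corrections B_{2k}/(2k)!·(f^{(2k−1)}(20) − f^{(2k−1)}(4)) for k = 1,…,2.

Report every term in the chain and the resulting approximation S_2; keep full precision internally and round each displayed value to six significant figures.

∫_4^20 ln(x) dx evaluates to 38.3695.
½[f(4) + f(20)] = ½[1.38629 + 2.99573] = 2.19101.
So far: 40.5605.
Correction k=1: B_{2}/2! · (f^{(1)}(20) − f^{(1)}(4)) = 1/12 · (0.0500000 − 0.250000) = -0.0166667.
Partial sum through k=1: 40.5438.
Correction k=2: B_{4}/4! · (f^{(3)}(20) − f^{(3)}(4)) = −1/720 · (0.000250000 − 0.0312500) = 4.30556e-05.

S_2 ≈ 40.5439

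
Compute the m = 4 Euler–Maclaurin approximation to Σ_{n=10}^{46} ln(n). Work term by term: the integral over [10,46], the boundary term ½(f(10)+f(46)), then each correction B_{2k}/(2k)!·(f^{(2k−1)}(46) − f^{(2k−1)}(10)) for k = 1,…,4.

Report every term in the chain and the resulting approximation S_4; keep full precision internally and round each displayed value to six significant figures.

S_4 ≈ 120.151

Integral: ∫_10^46 ln(x) dx = 117.092.
½[f(10) + f(46)] = ½[2.30259 + 3.82864] = 3.06561.
So far: 120.157.
k=1: B_{2}/(2)! × [f^{(1)}(46) − f^{(1)}(10)] = 1/12 × (0.0217391 − 0.100000) = -0.00652174.
Running total after k=1: 120.151.
k=2: B_{4}/(4)! × [f^{(3)}(46) − f^{(3)}(10)] = −1/720 × (2.05474e-05 − 0.00200000) = 2.74924e-06.
Running total after k=2: 120.151.
k=3: B_{6}/(6)! × [f^{(5)}(46) − f^{(5)}(10)] = 1/30240 × (1.16526e-07 − 0.000240000) = -7.93265e-09.
Running total after k=3: 120.151.
k=4: B_{8}/(8)! × [f^{(7)}(46) − f^{(7)}(10)] = −1/1209600 × (1.65207e-09 − 7.20000e-05) = 5.95224e-11.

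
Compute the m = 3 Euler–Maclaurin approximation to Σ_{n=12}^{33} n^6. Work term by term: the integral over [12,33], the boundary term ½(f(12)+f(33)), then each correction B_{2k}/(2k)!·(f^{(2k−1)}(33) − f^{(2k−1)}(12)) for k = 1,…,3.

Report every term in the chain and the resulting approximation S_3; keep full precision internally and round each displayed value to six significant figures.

Integral: ∫_12^33 x^6 dx = 6.08323e+09.
½[f(12) + f(33)] = ½[2.98598e+06 + 1.29147e+09] = 6.47227e+08.
So far: 6.73046e+09.
Correction k=1: B_{2}/2! · (f^{(1)}(33) − f^{(1)}(12)) = 1/12 · (2.34812e+08 − 1.49299e+06) = 1.94433e+07.
Running total after k=1: 6.74990e+09.
Correction k=2: B_{4}/4! · (f^{(3)}(33) − f^{(3)}(12)) = −1/720 · (4.31244e+06 − 207360) = -5701.50.
Running total after k=2: 6.74989e+09.
Correction k=3: B_{6}/6! · (f^{(5)}(33) − f^{(5)}(12)) = 1/30240 · (23760.0 − 8640.00) = 0.500000.

S_3 ≈ 6.74989e+09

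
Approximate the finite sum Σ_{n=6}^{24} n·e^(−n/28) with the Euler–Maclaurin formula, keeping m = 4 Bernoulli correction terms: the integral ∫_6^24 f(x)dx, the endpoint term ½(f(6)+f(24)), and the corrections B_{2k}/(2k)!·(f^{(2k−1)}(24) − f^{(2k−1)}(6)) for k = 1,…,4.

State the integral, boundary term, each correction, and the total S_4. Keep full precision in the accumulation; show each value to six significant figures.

The integral term ∫_6^24 x·e^(−x/28) dx = 150.489.
Endpoint term: (f(6) + f(24))/2 = (4.84271 + 10.1849)/2 = 7.51383.
So far: 158.003.
Order-1 term: 1/12 · (0.0606247 − 0.634164) = -0.0477949.
Partial sum through k=1: 157.955.
Order-2 term: −1/720 · (0.00115991 − 0.00286786) = 2.37215e-06.
Partial sum through k=2: 157.955.
Order-3 term: 1/30240 · (2.86033e-06 − 6.28422e-06) = -1.13224e-10.
Partial sum through k=3: 157.955.
Order-4 term: −1/1209600 · (5.40966e-09 − 1.13654e-08) = 4.92372e-15.

S_4 ≈ 157.955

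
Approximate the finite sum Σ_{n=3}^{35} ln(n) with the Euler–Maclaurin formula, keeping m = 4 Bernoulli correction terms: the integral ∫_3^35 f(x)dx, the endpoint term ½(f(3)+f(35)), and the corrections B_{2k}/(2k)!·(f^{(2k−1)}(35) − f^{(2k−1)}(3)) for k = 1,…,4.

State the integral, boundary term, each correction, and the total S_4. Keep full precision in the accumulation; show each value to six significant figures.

Integral: ∫_3^35 ln(x) dx = 89.1413.
½[f(3) + f(35)] = ½[1.09861 + 3.55535] = 2.32698.
Integral + boundary = 91.4683.
Correction k=1: B_{2}/2! · (f^{(1)}(35) − f^{(1)}(3)) = 1/12 · (0.0285714 − 0.333333) = -0.0253968.
After k=1: 91.4429.
Correction k=2: B_{4}/4! · (f^{(3)}(35) − f^{(3)}(3)) = −1/720 · (4.66472e-05 − 0.0740741) = 0.000102816.
After k=2: 91.4430.
Correction k=3: B_{6}/6! · (f^{(5)}(35) − f^{(5)}(3)) = 1/30240 · (4.56952e-07 − 0.0987654) = -3.26604e-06.
After k=3: 91.4430.
Correction k=4: B_{8}/8! · (f^{(7)}(35) − f^{(7)}(3)) = −1/1209600 · (1.11907e-08 − 0.329218) = 2.72171e-07.

S_4 ≈ 91.4430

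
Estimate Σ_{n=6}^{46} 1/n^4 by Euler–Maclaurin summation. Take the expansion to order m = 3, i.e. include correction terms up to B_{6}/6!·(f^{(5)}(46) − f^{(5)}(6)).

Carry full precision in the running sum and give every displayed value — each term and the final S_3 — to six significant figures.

∫_6^46 1/x^4 dx evaluates to 0.00153979.
Endpoint term: (f(6) + f(46))/2 = (0.000771605 + 2.23341e-07)/2 = 0.000385914.
So far: 0.00192570.
k=1: B_{2}/(2)! × [f^{(1)}(46) − f^{(1)}(6)] = 1/12 × (-1.94210e-08 − (-0.000514403)) = 4.28653e-05.
Partial sum through k=1: 0.00196856.
k=2: B_{4}/(4)! × [f^{(3)}(46) − f^{(3)}(6)] = −1/720 × (-2.75345e-10 − (-0.000428669)) = -5.95374e-07.
Partial sum through k=2: 0.00196797.
k=3: B_{6}/(6)! × [f^{(5)}(46) − f^{(5)}(6)] = 1/30240 × (-7.28700e-12 − (-0.000666819)) = 2.20509e-08.

S_3 ≈ 0.00196799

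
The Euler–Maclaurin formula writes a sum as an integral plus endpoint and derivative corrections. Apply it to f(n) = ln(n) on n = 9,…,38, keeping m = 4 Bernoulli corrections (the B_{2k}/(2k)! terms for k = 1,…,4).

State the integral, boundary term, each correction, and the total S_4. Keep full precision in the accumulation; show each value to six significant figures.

S_4 ≈ 92.3636

∫_9^38 ln(x) dx evaluates to 89.4533.
Endpoint term: (f(9) + f(38))/2 = (2.19722 + 3.63759)/2 = 2.91741.
Integral + boundary = 92.3707.
Correction k=1: B_{2}/2! · (f^{(1)}(38) − f^{(1)}(9)) = 1/12 · (0.0263158 − 0.111111) = -0.00706628.
Running total after k=1: 92.3636.
Correction k=2: B_{4}/4! · (f^{(3)}(38) − f^{(3)}(9)) = −1/720 · (3.64485e-05 − 0.00274348) = 3.75977e-06.
Running total after k=2: 92.3636.
Correction k=3: B_{6}/6! · (f^{(5)}(38) − f^{(5)}(9)) = 1/30240 · (3.02896e-07 − 0.000406442) = -1.34305e-08.
Running total after k=3: 92.3636.
Correction k=4: B_{8}/8! · (f^{(7)}(38) − f^{(7)}(9)) = −1/1209600 · (6.29285e-09 − 0.000150534) = 1.24444e-10.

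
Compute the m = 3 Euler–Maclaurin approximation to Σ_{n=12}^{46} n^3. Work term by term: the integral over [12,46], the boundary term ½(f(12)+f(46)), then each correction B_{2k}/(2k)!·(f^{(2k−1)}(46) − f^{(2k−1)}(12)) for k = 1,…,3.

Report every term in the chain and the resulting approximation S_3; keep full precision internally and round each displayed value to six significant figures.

S_3 ≈ 1.16420e+06

∫_12^46 x^3 dx evaluates to 1.11418e+06.
Boundary: ½(f(12) + f(46)) = ½(1728.00 + 97336.0) = 49532.0.
Integral + boundary = 1.16371e+06.
Order-1 term: 1/12 · (6348.00 − 432.000) = 493.000.
After k=1: 1.16420e+06.
Order-2 term: −1/720 · (6.00000 − 6.00000) = 0.00000.
After k=2: 1.16420e+06.
Order-3 term: 1/30240 · (0.00000 − 0.00000) = 0.00000.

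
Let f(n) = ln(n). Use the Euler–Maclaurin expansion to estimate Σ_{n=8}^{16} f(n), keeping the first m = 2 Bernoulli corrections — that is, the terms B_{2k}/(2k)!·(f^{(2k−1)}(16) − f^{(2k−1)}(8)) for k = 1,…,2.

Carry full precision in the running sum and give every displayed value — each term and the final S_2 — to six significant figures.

∫_8^16 ln(x) dx evaluates to 19.7259.
½[f(8) + f(16)] = ½[2.07944 + 2.77259] = 2.42602.
So far: 22.1519.
Correction k=1: B_{2}/2! · (f^{(1)}(16) − f^{(1)}(8)) = 1/12 · (0.0625000 − 0.125000) = -0.00520833.
After k=1: 22.1467.
Correction k=2: B_{4}/4! · (f^{(3)}(16) − f^{(3)}(8)) = −1/720 · (0.000488281 − 0.00390625) = 4.74718e-06.

S_2 ≈ 22.1467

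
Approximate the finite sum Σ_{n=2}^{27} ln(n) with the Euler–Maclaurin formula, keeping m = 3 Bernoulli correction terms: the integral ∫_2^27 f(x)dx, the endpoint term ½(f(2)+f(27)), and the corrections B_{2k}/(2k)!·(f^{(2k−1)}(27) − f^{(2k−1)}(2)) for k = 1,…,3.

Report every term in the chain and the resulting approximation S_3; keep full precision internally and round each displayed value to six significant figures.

S_3 ≈ 64.5575

The integral term ∫_2^27 ln(x) dx = 62.6013.
Boundary: ½(f(2) + f(27)) = ½(0.693147 + 3.29584) = 1.99449.
Integral + boundary = 64.5958.
k=1: B_{2}/(2)! × [f^{(1)}(27) − f^{(1)}(2)] = 1/12 × (0.0370370 − 0.500000) = -0.0385802.
Running total after k=1: 64.5572.
k=2: B_{4}/(4)! × [f^{(3)}(27) − f^{(3)}(2)] = −1/720 × (0.000101611 − 0.250000) = 0.000347081.
Running total after k=2: 64.5576.
k=3: B_{6}/(6)! × [f^{(5)}(27) − f^{(5)}(2)] = 1/30240 × (1.67260e-06 − 0.750000) = -2.48015e-05.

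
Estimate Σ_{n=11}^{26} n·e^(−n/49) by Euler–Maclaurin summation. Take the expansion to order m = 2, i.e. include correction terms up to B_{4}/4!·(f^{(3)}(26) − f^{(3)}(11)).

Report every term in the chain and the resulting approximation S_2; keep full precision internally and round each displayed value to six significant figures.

Integral: ∫_11^26 x·e^(−x/49) dx = 187.036.
Boundary: ½(f(11) + f(26)) = ½(8.78816 + 15.2944) = 12.0413.
Integral + boundary = 199.078.
Correction k=1: B_{2}/2! · (f^{(1)}(26) − f^{(1)}(11)) = 1/12 · (0.276115 − 0.619574) = -0.0286216.
Partial sum through k=1: 199.049.
Correction k=2: B_{4}/4! · (f^{(3)}(26) − f^{(3)}(11)) = −1/720 · (0.000605000 − 0.000923541) = 4.42418e-07.

S_2 ≈ 199.049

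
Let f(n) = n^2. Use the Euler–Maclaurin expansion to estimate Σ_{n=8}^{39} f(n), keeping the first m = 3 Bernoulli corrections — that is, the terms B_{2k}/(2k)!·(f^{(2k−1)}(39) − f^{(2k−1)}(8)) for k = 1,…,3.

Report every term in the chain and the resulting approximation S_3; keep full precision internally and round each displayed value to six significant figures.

∫_8^39 x^2 dx evaluates to 19602.3.
Boundary: ½(f(8) + f(39)) = ½(64.0000 + 1521.00) = 792.500.
Integral + boundary = 20394.8.
Correction k=1: B_{2}/2! · (f^{(1)}(39) − f^{(1)}(8)) = 1/12 · (78.0000 − 16.0000) = 5.16667.
Running total after k=1: 20400.0.
Correction k=2: B_{4}/4! · (f^{(3)}(39) − f^{(3)}(8)) = −1/720 · (0.00000 − 0.00000) = 0.00000.
Running total after k=2: 20400.0.
Correction k=3: B_{6}/6! · (f^{(5)}(39) − f^{(5)}(8)) = 1/30240 · (0.00000 − 0.00000) = 0.00000.

S_3 ≈ 20400.0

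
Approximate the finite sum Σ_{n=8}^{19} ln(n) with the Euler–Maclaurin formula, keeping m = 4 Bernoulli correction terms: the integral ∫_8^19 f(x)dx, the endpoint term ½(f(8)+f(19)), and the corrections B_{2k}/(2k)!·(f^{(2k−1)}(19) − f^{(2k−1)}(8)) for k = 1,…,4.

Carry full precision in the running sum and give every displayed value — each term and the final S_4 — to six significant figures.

S_4 ≈ 30.8147

Integral: ∫_8^19 ln(x) dx = 28.3088.
½[f(8) + f(19)] = ½[2.07944 + 2.94444] = 2.51194.
So far: 30.8207.
k=1: B_{2}/(2)! × [f^{(1)}(19) − f^{(1)}(8)] = 1/12 × (0.0526316 − 0.125000) = -0.00603070.
Partial sum through k=1: 30.8147.
k=2: B_{4}/(4)! × [f^{(3)}(19) − f^{(3)}(8)] = −1/720 × (0.000291588 − 0.00390625) = 5.02036e-06.
Partial sum through k=2: 30.8147.
k=3: B_{6}/(6)! × [f^{(5)}(19) − f^{(5)}(8)] = 1/30240 × (9.69267e-06 − 0.000732422) = -2.38998e-08.
Partial sum through k=3: 30.8147.
k=4: B_{8}/(8)! × [f^{(7)}(19) − f^{(7)}(8)] = −1/1209600 × (8.05485e-07 − 0.000343323) = 2.83166e-10.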